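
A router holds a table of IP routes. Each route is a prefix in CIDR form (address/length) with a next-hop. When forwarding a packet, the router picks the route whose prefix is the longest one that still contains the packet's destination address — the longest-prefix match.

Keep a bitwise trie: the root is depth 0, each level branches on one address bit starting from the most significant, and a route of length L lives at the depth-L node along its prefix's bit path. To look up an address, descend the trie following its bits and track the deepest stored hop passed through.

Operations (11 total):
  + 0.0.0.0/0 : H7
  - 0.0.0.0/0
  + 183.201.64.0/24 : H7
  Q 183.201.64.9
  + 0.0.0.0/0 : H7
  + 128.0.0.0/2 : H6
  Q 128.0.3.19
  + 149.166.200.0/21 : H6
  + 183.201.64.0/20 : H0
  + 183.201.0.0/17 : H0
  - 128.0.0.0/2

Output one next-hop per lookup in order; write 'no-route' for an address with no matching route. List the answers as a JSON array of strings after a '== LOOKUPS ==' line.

Process each operation:
  + 0.0.0.0/0 (H7) depth=0
  - 0.0.0.0/0 clear@0
  + 183.201.64.0/24 (H7) depth=24
  lookup 183.201.64.9: bits 101101111100100101000000 walk d0:-→d1:-→d2:-→d3:-→d4:-→d5:-→d6:-→d7:-→d8:-→d9:-→d10:-→d11:-→d12:-→d13:-→d14:-→d15:-→d16:-→d17:-→d18:-→d19:-→d20:-→d21:-→d22:-→d23:-→d24:H7 -> H7
  + 0.0.0.0/0 (H7) depth=0
  + 128.0.0.0/2 (H6) depth=2
  lookup 128.0.3.19: bits 10 walk d0:H7→d1:-→d2:H6 -> H6
  + 149.166.200.0/21 (H6) depth=21
  + 183.201.64.0/20 (H0) depth=20
  + 183.201.0.0/17 (H0) depth=17
  - 128.0.0.0/2 clear@2

== LOOKUPS ==
["H7","H6"]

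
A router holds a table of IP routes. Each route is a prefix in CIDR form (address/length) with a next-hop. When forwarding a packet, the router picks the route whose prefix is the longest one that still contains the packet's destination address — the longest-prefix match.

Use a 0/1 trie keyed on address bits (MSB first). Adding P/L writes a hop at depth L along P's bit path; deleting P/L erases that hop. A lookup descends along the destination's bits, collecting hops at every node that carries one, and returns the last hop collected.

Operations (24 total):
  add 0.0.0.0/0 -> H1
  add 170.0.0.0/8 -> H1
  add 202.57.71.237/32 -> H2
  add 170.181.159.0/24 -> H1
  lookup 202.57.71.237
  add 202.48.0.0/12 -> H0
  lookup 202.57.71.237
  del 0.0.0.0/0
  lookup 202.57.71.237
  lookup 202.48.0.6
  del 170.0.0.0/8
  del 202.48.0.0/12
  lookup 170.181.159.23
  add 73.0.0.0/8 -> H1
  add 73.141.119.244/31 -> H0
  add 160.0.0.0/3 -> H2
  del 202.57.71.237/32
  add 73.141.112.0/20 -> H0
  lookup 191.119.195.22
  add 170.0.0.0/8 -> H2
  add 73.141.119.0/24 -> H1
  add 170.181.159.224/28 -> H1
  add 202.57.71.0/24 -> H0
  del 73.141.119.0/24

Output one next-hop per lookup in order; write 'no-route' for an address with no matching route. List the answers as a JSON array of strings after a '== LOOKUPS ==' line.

Trace:
  add 0.0.0.0/0 -> H1 at depth 0
  add 170.0.0.0/8 -> H1 at depth 8
  add 202.57.71.237/32 -> H2 at depth 32
  add 170.181.159.0/24 -> H1 at depth 24
  Q 202.57.71.237: descend 11001010001110010100011111101101 ; hops seen [H1,H2] ; pick H2
  add 202.48.0.0/12 -> H0 at depth 12
  Q 202.57.71.237: descend 11001010001110010100011111101101 ; hops seen [H1,H0,H2] ; pick H2
  - 0.0.0.0/0 clear@0
  Q 202.57.71.237: descend 11001010001110010100011111101101 ; hops seen [H0,H2] ; pick H2
  Q 202.48.0.6: descend 110010100011 ; hops seen [H0] ; pick H0
  - 170.0.0.0/8 clear@8
  - 202.48.0.0/12 clear@12
  Q 170.181.159.23: descend 101010101011010110011111 ; hops seen [H1] ; pick H1
  add 73.0.0.0/8 -> H1 at depth 8
  add 73.141.119.244/31 -> H0 at depth 31
  add 160.0.0.0/3 -> H2 at depth 3
  - 202.57.71.237/32 clear@32
  add 73.141.112.0/20 -> H0 at depth 20
  Q 191.119.195.22: descend 101 ; hops seen [H2] ; pick H2
  add 170.0.0.0/8 -> H2 at depth 8
  add 73.141.119.0/24 -> H1 at depth 24
  add 170.181.159.224/28 -> H1 at depth 28
  add 202.57.71.0/24 -> H0 at depth 24
  - 73.141.119.0/24 clear@24

== LOOKUPS ==
["H2","H2","H2","H0","H1","H2"]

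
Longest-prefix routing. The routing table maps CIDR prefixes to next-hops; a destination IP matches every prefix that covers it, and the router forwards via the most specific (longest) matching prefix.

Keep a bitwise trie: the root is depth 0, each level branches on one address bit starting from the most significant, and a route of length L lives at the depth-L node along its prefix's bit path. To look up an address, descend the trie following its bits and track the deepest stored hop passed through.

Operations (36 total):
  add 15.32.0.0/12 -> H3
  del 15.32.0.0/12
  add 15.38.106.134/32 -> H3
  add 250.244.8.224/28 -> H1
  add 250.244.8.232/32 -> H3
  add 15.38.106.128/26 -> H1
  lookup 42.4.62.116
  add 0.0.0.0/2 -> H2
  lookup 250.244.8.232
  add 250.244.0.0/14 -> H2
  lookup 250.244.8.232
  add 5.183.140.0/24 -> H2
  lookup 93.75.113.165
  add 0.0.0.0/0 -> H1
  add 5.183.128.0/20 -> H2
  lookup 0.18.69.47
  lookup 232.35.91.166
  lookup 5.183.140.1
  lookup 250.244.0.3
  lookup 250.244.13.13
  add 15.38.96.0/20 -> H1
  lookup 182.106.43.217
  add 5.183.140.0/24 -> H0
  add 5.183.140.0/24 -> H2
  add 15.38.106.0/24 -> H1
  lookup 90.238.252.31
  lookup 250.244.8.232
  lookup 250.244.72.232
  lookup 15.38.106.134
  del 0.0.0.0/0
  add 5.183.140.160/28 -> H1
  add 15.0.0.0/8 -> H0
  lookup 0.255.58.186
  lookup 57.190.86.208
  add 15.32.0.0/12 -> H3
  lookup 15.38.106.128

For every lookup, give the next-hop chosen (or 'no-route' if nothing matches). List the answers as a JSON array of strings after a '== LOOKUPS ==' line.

Apply in order:
  add 15.32.0.0/12 -> H3 at depth 12
  - 15.32.0.0/12 clear@12
  add 15.38.106.134/32 -> H3 at depth 32
  add 250.244.8.224/28 -> H1 at depth 28
  add 250.244.8.232/32 -> H3 at depth 32
  add 15.38.106.128/26 -> H1 at depth 26
  Q 42.4.62.116: descend 00 ; hops seen [∅] ; pick no-route
  add 0.0.0.0/2 -> H2 at depth 2
  Q 250.244.8.232: descend 11111010111101000000100011101000 ; hops seen [H1,H3] ; pick H3
  add 250.244.0.0/14 -> H2 at depth 14
  Q 250.244.8.232: descend 11111010111101000000100011101000 ; hops seen [H2,H1,H3] ; pick H3
  add 5.183.140.0/24 -> H2 at depth 24
  Q 93.75.113.165: descend 0 ; hops seen [∅] ; pick no-route
  add 0.0.0.0/0 -> H1 at depth 0
  add 5.183.128.0/20 -> H2 at depth 20
  Q 0.18.69.47: descend 00000 ; hops seen [H1,H2] ; pick H2
  Q 232.35.91.166: descend 111 ; hops seen [H1] ; pick H1
  Q 5.183.140.1: descend 000001011011011110001100 ; hops seen [H1,H2,H2,H2] ; pick H2
  Q 250.244.0.3: descend 11111010111101000000 ; hops seen [H1,H2] ; pick H2
  Q 250.244.13.13: descend 111110101111010000001 ; hops seen [H1,H2] ; pick H2
  add 15.38.96.0/20 -> H1 at depth 20
  Q 182.106.43.217: descend 1 ; hops seen [H1] ; pick H1
  add 5.183.140.0/24 -> H0 at depth 24
  add 5.183.140.0/24 -> H2 at depth 24
  add 15.38.106.0/24 -> H1 at depth 24
  Q 90.238.252.31: descend 0 ; hops seen [H1] ; pick H1
  Q 250.244.8.232: descend 11111010111101000000100011101000 ; hops seen [H1,H2,H1,H3] ; pick H3
  Q 250.244.72.232: descend 11111010111101000 ; hops seen [H1,H2] ; pick H2
  Q 15.38.106.134: descend 00001111001001100110101010000110 ; hops seen [H1,H2,H1,H1,H1,H3] ; pick H3
  - 0.0.0.0/0 clear@0
  add 5.183.140.160/28 -> H1 at depth 28
  add 15.0.0.0/8 -> H0 at depth 8
  Q 0.255.58.186: descend 00000 ; hops seen [H2] ; pick H2
  Q 57.190.86.208: descend 00 ; hops seen [H2] ; pick H2
  add 15.32.0.0/12 -> H3 at depth 12
  Q 15.38.106.128: descend 00001111001001100110101010000 ; hops seen [H2,H0,H3,H1,H1,H1] ; pick H1

== LOOKUPS ==
["no-route","H3","H3","no-route","H2","H1","H2","H2","H2","H1","H1","H3","H2","H3","H2","H2","H1"]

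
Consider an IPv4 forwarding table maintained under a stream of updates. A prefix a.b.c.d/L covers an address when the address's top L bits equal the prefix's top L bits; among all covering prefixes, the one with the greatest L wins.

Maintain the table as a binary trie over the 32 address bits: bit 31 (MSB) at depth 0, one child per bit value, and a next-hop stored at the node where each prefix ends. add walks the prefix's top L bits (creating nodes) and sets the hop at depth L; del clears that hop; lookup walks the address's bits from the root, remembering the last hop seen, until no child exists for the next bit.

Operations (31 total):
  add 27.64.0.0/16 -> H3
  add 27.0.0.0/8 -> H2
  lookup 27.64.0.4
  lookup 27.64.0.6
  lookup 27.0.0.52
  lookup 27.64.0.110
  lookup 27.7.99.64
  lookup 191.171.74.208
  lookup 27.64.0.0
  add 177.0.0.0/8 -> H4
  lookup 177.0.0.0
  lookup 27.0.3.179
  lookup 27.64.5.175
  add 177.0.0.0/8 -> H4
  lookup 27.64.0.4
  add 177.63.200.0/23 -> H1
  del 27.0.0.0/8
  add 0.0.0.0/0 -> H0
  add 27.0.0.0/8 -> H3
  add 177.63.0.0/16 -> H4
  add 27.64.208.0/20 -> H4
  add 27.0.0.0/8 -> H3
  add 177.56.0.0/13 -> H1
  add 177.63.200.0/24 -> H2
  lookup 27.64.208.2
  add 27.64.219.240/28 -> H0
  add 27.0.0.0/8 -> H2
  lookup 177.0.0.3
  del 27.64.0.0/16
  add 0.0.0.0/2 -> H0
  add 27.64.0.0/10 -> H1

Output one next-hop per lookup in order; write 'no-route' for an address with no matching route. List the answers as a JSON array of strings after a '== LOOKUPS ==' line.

Apply in order:
  + 27.64.0.0/16 (H3) depth=16
  + 27.0.0.0/8 (H2) depth=8
  lookup 27.64.0.4: bits 0001101101000000 walk d0:-→d1:-→d2:-→d3:-→d4:-→d5:-→d6:-→d7:-→d8:H2→d9:-→d10:-→d11:-→d12:-→d13:-→d14:-→d15:-→d16:H3 -> H3
  lookup 27.64.0.6: bits 0001101101000000 walk d0:-→d1:-→d2:-→d3:-→d4:-→d5:-→d6:-→d7:-→d8:H2→d9:-→d10:-→d11:-→d12:-→d13:-→d14:-→d15:-→d16:H3 -> H3
  lookup 27.0.0.52: bits 000110110 walk d0:-→d1:-→d2:-→d3:-→d4:-→d5:-→d6:-→d7:-→d8:H2→d9:- -> H2
  lookup 27.64.0.110: bits 0001101101000000 walk d0:-→d1:-→d2:-→d3:-→d4:-→d5:-→d6:-→d7:-→d8:H2→d9:-→d10:-→d11:-→d12:-→d13:-→d14:-→d15:-→d16:H3 -> H3
  lookup 27.7.99.64: bits 000110110 walk d0:-→d1:-→d2:-→d3:-→d4:-→d5:-→d6:-→d7:-→d8:H2→d9:- -> H2
  lookup 191.171.74.208: bits ε walk d0:- -> no-route
  lookup 27.64.0.0: bits 0001101101000000 walk d0:-→d1:-→d2:-→d3:-→d4:-→d5:-→d6:-→d7:-→d8:H2→d9:-→d10:-→d11:-→d12:-→d13:-→d14:-→d15:-→d16:H3 -> H3
  + 177.0.0.0/8 (H4) depth=8
  lookup 177.0.0.0: bits 10110001 walk d0:-→d1:-→d2:-→d3:-→d4:-→d5:-→d6:-→d7:-→d8:H4 -> H4
  lookup 27.0.3.179: bits 000110110 walk d0:-→d1:-→d2:-→d3:-→d4:-→d5:-→d6:-→d7:-→d8:H2→d9:- -> H2
  lookup 27.64.5.175: bits 0001101101000000 walk d0:-→d1:-→d2:-→d3:-→d4:-→d5:-→d6:-→d7:-→d8:H2→d9:-→d10:-→d11:-→d12:-→d13:-→d14:-→d15:-→d16:H3 -> H3
  + 177.0.0.0/8 (H4) depth=8
  lookup 27.64.0.4: bits 0001101101000000 walk d0:-→d1:-→d2:-→d3:-→d4:-→d5:-→d6:-→d7:-→d8:H2→d9:-→d10:-→d11:-→d12:-→d13:-→d14:-→d15:-→d16:H3 -> H3
  + 177.63.200.0/23 (H1) depth=23
  del 27.0.0.0/8 (clear depth 8)
  + 0.0.0.0/0 (H0) depth=0
  + 27.0.0.0/8 (H3) depth=8
  + 177.63.0.0/16 (H4) depth=16
  + 27.64.208.0/20 (H4) depth=20
  + 27.0.0.0/8 (H3) depth=8
  + 177.56.0.0/13 (H1) depth=13
  + 177.63.200.0/24 (H2) depth=24
  lookup 27.64.208.2: bits 00011011010000001101 walk d0:H0→d1:-→d2:-→d3:-→d4:-→d5:-→d6:-→d7:-→d8:H3→d9:-→d10:-→d11:-→d12:-→d13:-→d14:-→d15:-→d16:H3→d17:-→d18:-→d19:-→d20:H4 -> H4
  + 27.64.219.240/28 (H0) depth=28
  + 27.0.0.0/8 (H2) depth=8
  lookup 177.0.0.3: bits 1011000100 walk d0:H0→d1:-→d2:-→d3:-→d4:-→d5:-→d6:-→d7:-→d8:H4→d9:-→d10:- -> H4
  del 27.64.0.0/16 (clear depth 16)
  + 0.0.0.0/2 (H0) depth=2
  + 27.64.0.0/10 (H1) depth=10

== LOOKUPS ==
["H3","H3","H2","H3","H2","no-route","H3","H4","H2","H3","H3","H4","H4"]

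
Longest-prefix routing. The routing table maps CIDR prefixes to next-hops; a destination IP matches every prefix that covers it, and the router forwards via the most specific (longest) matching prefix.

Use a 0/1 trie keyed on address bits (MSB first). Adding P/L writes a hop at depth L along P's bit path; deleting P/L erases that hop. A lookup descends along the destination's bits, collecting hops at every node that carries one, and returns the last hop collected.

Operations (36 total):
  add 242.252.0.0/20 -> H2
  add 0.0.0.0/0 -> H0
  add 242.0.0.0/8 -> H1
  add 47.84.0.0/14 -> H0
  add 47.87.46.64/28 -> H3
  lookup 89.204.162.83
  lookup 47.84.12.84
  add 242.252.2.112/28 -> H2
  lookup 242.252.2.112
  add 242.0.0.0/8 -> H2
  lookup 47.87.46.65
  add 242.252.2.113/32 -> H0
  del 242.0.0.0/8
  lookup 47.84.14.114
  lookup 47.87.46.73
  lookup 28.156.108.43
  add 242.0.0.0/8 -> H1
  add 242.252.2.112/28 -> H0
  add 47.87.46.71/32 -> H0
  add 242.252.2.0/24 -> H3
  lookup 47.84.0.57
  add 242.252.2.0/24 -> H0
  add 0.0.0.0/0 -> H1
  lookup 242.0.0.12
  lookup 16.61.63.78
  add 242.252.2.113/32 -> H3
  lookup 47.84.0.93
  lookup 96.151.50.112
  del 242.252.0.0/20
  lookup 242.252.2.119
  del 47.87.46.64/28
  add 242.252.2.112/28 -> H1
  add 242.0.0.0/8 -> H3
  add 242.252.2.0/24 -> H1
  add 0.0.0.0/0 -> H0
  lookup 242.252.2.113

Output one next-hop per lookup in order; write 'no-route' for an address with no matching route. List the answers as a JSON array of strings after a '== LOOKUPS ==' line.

Process each operation:
  add 242.252.0.0/20 -> H2 at depth 20
  add 0.0.0.0/0 -> H0 at depth 0
  add 242.0.0.0/8 -> H1 at depth 8
  add 47.84.0.0/14 -> H0 at depth 14
  add 47.87.46.64/28 -> H3 at depth 28
  lookup 89.204.162.83: bits 0 walk d0:H0→d1:- -> H0
  lookup 47.84.12.84: bits 00101111010101 walk d0:H0→d1:-→d2:-→d3:-→d4:-→d5:-→d6:-→d7:-→d8:-→d9:-→d10:-→d11:-→d12:-→d13:-→d14:H0 -> H0
  add 242.252.2.112/28 -> H2 at depth 28
  lookup 242.252.2.112: bits 1111001011111100000000100111 walk d0:H0→d1:-→d2:-→d3:-→d4:-→d5:-→d6:-→d7:-→d8:H1→d9:-→d10:-→d11:-→d12:-→d13:-→d14:-→d15:-→d16:-→d17:-→d18:-→d19:-→d20:H2→d21:-→d22:-→d23:-→d24:-→d25:-→d26:-→d27:-→d28:H2 -> H2
  add 242.0.0.0/8 -> H2 at depth 8
  lookup 47.87.46.65: bits 0010111101010111001011100100 walk d0:H0→d1:-→d2:-→d3:-→d4:-→d5:-→d6:-→d7:-→d8:-→d9:-→d10:-→d11:-→d12:-→d13:-→d14:H0→d15:-→d16:-→d17:-→d18:-→d19:-→d20:-→d21:-→d22:-→d23:-→d24:-→d25:-→d26:-→d27:-→d28:H3 -> H3
  add 242.252.2.113/32 -> H0 at depth 32
  - 242.0.0.0/8 clear@8
  lookup 47.84.14.114: bits 00101111010101 walk d0:H0→d1:-→d2:-→d3:-→d4:-→d5:-→d6:-→d7:-→d8:-→d9:-→d10:-→d11:-→d12:-→d13:-→d14:H0 -> H0
  lookup 47.87.46.73: bits 0010111101010111001011100100 walk d0:H0→d1:-→d2:-→d3:-→d4:-→d5:-→d6:-→d7:-→d8:-→d9:-→d10:-→d11:-→d12:-→d13:-→d14:H0→d15:-→d16:-→d17:-→d18:-→d19:-→d20:-→d21:-→d22:-→d23:-→d24:-→d25:-→d26:-→d27:-→d28:H3 -> H3
  lookup 28.156.108.43: bits 00 walk d0:H0→d1:-→d2:- -> H0
  add 242.0.0.0/8 -> H1 at depth 8
  add 242.252.2.112/28 -> H0 at depth 28
  add 47.87.46.71/32 -> H0 at depth 32
  add 242.252.2.0/24 -> H3 at depth 24
  lookup 47.84.0.57: bits 00101111010101 walk d0:H0→d1:-→d2:-→d3:-→d4:-→d5:-→d6:-→d7:-→d8:-→d9:-→d10:-→d11:-→d12:-→d13:-→d14:H0 -> H0
  add 242.252.2.0/24 -> H0 at depth 24
  add 0.0.0.0/0 -> H1 at depth 0
  lookup 242.0.0.12: bits 11110010 walk d0:H1→d1:-→d2:-→d3:-→d4:-→d5:-→d6:-→d7:-→d8:H1 -> H1
  lookup 16.61.63.78: bits 00 walk d0:H1→d1:-→d2:- -> H1
  add 242.252.2.113/32 -> H3 at depth 32
  lookup 47.84.0.93: bits 00101111010101 walk d0:H1→d1:-→d2:-→d3:-→d4:-→d5:-→d6:-→d7:-→d8:-→d9:-→d10:-→d11:-→d12:-→d13:-→d14:H0 -> H0
  lookup 96.151.50.112: bits 0 walk d0:H1→d1:- -> H1
  - 242.252.0.0/20 clear@20
  lookup 242.252.2.119: bits 11110010111111000000001001110 walk d0:H1→d1:-→d2:-→d3:-→d4:-→d5:-→d6:-→d7:-→d8:H1→d9:-→d10:-→d11:-→d12:-→d13:-→d14:-→d15:-→d16:-→d17:-→d18:-→d19:-→d20:-→d21:-→d22:-→d23:-→d24:H0→d25:-→d26:-→d27:-→d28:H0→d29:- -> H0
  - 47.87.46.64/28 clear@28
  add 242.252.2.112/28 -> H1 at depth 28
  add 242.0.0.0/8 -> H3 at depth 8
  add 242.252.2.0/24 -> H1 at depth 24
  add 0.0.0.0/0 -> H0 at depth 0
  lookup 242.252.2.113: bits 11110010111111000000001001110001 walk d0:H0→d1:-→d2:-→d3:-→d4:-→d5:-→d6:-→d7:-→d8:H3→d9:-→d10:-→d11:-→d12:-→d13:-→d14:-→d15:-→d16:-→d17:-→d18:-→d19:-→d20:-→d21:-→d22:-→d23:-→d24:H1→d25:-→d26:-→d27:-→d28:H1→d29:-→d30:-→d31:-→d32:H3 -> H3

== LOOKUPS ==
["H0","H0","H2","H3","H0","H3","H0","H0","H1","H1","H0","H1","H0","H3"]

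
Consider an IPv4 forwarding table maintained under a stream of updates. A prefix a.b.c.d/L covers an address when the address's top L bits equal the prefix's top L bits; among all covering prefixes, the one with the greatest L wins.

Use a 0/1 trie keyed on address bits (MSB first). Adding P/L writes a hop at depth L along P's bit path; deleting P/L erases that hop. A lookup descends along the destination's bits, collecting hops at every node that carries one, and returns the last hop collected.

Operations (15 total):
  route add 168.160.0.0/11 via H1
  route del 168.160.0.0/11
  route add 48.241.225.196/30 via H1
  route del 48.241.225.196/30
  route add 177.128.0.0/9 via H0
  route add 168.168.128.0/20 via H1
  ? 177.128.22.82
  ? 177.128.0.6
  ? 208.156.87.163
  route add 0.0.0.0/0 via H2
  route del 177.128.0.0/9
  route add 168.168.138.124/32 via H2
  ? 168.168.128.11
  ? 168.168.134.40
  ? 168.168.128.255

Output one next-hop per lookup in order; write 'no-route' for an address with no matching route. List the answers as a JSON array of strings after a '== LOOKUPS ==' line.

Trace:
  add 168.160.0.0/11 -> H1 at depth 11
  del 168.160.0.0/11 (clear depth 11)
  add 48.241.225.196/30 -> H1 at depth 30
  del 48.241.225.196/30 (clear depth 30)
  add 177.128.0.0/9 -> H0 at depth 9
  add 168.168.128.0/20 -> H1 at depth 20
  lookup 177.128.22.82: bits 101100011 walk d0:-→d1:-→d2:-→d3:-→d4:-→d5:-→d6:-→d7:-→d8:-→d9:H0 -> H0
  lookup 177.128.0.6: bits 101100011 walk d0:-→d1:-→d2:-→d3:-→d4:-→d5:-→d6:-→d7:-→d8:-→d9:H0 -> H0
  lookup 208.156.87.163: bits 1 walk d0:-→d1:- -> no-route
  add 0.0.0.0/0 -> H2 at depth 0
  del 177.128.0.0/9 (clear depth 9)
  add 168.168.138.124/32 -> H2 at depth 32
  lookup 168.168.128.11: bits 10101000101010001000 walk d0:H2→d1:-→d2:-→d3:-→d4:-→d5:-→d6:-→d7:-→d8:-→d9:-→d10:-→d11:-→d12:-→d13:-→d14:-→d15:-→d16:-→d17:-→d18:-→d19:-→d20:H1 -> H1
  lookup 168.168.134.40: bits 10101000101010001000 walk d0:H2→d1:-→d2:-→d3:-→d4:-→d5:-→d6:-→d7:-→d8:-→d9:-→d10:-→d11:-→d12:-→d13:-→d14:-→d15:-→d16:-→d17:-→d18:-→d19:-→d20:H1 -> H1
  lookup 168.168.128.255: bits 10101000101010001000 walk d0:H2→d1:-→d2:-→d3:-→d4:-→d5:-→d6:-→d7:-→d8:-→d9:-→d10:-→d11:-→d12:-→d13:-→d14:-→d15:-→d16:-→d17:-→d18:-→d19:-→d20:H1 -> H1

== LOOKUPS ==
["H0","H0","no-route","H1","H1","H1"]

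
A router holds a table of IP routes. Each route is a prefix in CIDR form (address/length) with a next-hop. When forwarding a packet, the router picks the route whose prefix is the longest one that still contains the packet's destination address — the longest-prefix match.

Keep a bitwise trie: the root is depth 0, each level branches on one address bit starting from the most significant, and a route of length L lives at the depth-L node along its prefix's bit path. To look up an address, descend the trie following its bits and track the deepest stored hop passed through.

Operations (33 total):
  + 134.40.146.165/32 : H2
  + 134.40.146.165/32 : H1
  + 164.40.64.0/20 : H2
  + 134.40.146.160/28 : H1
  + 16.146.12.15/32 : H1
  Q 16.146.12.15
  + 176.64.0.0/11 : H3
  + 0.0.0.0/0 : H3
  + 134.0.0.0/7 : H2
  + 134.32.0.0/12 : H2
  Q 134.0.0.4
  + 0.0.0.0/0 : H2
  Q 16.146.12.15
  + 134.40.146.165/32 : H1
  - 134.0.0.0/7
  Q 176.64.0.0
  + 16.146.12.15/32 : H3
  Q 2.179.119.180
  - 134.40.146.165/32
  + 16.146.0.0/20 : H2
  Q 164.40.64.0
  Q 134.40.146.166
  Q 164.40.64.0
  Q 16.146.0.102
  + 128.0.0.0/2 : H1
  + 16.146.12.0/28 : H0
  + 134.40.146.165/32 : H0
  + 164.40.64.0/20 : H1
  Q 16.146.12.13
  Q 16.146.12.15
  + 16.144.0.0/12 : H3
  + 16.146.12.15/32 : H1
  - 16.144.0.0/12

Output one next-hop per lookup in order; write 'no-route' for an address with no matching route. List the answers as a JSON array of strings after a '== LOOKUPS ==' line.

Process each operation:
  + 134.40.146.165/32 (H2) depth=32
  + 134.40.146.165/32 (H1) depth=32
  + 164.40.64.0/20 (H2) depth=20
  + 134.40.146.160/28 (H1) depth=28
  + 16.146.12.15/32 (H1) depth=32
  lookup 16.146.12.15: bits 00010000100100100000110000001111 walk d0:-→d1:-→d2:-→d3:-→d4:-→d5:-→d6:-→d7:-→d8:-→d9:-→d10:-→d11:-→d12:-→d13:-→d14:-→d15:-→d16:-→d17:-→d18:-→d19:-→d20:-→d21:-→d22:-→d23:-→d24:-→d25:-→d26:-→d27:-→d28:-→d29:-→d30:-→d31:-→d32:H1 -> H1
  + 176.64.0.0/11 (H3) depth=11
  + 0.0.0.0/0 (H3) depth=0
  + 134.0.0.0/7 (H2) depth=7
  + 134.32.0.0/12 (H2) depth=12
  lookup 134.0.0.4: bits 1000011000 walk d0:H3→d1:-→d2:-→d3:-→d4:-→d5:-→d6:-→d7:H2→d8:-→d9:-→d10:- -> H2
  + 0.0.0.0/0 (H2) depth=0
  lookup 16.146.12.15: bits 00010000100100100000110000001111 walk d0:H2→d1:-→d2:-→d3:-→d4:-→d5:-→d6:-→d7:-→d8:-→d9:-→d10:-→d11:-→d12:-→d13:-→d14:-→d15:-→d16:-→d17:-→d18:-→d19:-→d20:-→d21:-→d22:-→d23:-→d24:-→d25:-→d26:-→d27:-→d28:-→d29:-→d30:-→d31:-→d32:H1 -> H1
  + 134.40.146.165/32 (H1) depth=32
  - 134.0.0.0/7 clear@7
  lookup 176.64.0.0: bits 10110000010 walk d0:H2→d1:-→d2:-→d3:-→d4:-→d5:-→d6:-→d7:-→d8:-→d9:-→d10:-→d11:H3 -> H3
  + 16.146.12.15/32 (H3) depth=32
  lookup 2.179.119.180: bits 000 walk d0:H2→d1:-→d2:-→d3:- -> H2
  - 134.40.146.165/32 clear@32
  + 16.146.0.0/20 (H2) depth=20
  lookup 164.40.64.0: bits 10100100001010000100 walk d0:H2→d1:-→d2:-→d3:-→d4:-→d5:-→d6:-→d7:-→d8:-→d9:-→d10:-→d11:-→d12:-→d13:-→d14:-→d15:-→d16:-→d17:-→d18:-→d19:-→d20:H2 -> H2
  lookup 134.40.146.166: bits 100001100010100010010010101001 walk d0:H2→d1:-→d2:-→d3:-→d4:-→d5:-→d6:-→d7:-→d8:-→d9:-→d10:-→d11:-→d12:H2→d13:-→d14:-→d15:-→d16:-→d17:-→d18:-→d19:-→d20:-→d21:-→d22:-→d23:-→d24:-→d25:-→d26:-→d27:-→d28:H1→d29:-→d30:- -> H1
  lookup 164.40.64.0: bits 10100100001010000100 walk d0:H2→d1:-→d2:-→d3:-→d4:-→d5:-→d6:-→d7:-→d8:-→d9:-→d10:-→d11:-→d12:-→d13:-→d14:-→d15:-→d16:-→d17:-→d18:-→d19:-→d20:H2 -> H2
  lookup 16.146.0.102: bits 00010000100100100000 walk d0:H2→d1:-→d2:-→d3:-→d4:-→d5:-→d6:-→d7:-→d8:-→d9:-→d10:-→d11:-→d12:-→d13:-→d14:-→d15:-→d16:-→d17:-→d18:-→d19:-→d20:H2 -> H2
  + 128.0.0.0/2 (H1) depth=2
  + 16.146.12.0/28 (H0) depth=28
  + 134.40.146.165/32 (H0) depth=32
  + 164.40.64.0/20 (H1) depth=20
  lookup 16.146.12.13: bits 000100001001001000001100000011 walk d0:H2→d1:-→d2:-→d3:-→d4:-→d5:-→d6:-→d7:-→d8:-→d9:-→d10:-→d11:-→d12:-→d13:-→d14:-→d15:-→d16:-→d17:-→d18:-→d19:-→d20:H2→d21:-→d22:-→d23:-→d24:-→d25:-→d26:-→d27:-→d28:H0→d29:-→d30:- -> H0
  lookup 16.146.12.15: bits 00010000100100100000110000001111 walk d0:H2→d1:-→d2:-→d3:-→d4:-→d5:-→d6:-→d7:-→d8:-→d9:-→d10:-→d11:-→d12:-→d13:-→d14:-→d15:-→d16:-→d17:-→d18:-→d19:-→d20:H2→d21:-→d22:-→d23:-→d24:-→d25:-→d26:-→d27:-→d28:H0→d29:-→d30:-→d31:-→d32:H3 -> H3
  + 16.144.0.0/12 (H3) depth=12
  + 16.146.12.15/32 (H1) depth=32
  - 16.144.0.0/12 clear@12

== LOOKUPS ==
["H1","H2","H1","H3","H2","H2","H1","H2","H2","H0","H3"]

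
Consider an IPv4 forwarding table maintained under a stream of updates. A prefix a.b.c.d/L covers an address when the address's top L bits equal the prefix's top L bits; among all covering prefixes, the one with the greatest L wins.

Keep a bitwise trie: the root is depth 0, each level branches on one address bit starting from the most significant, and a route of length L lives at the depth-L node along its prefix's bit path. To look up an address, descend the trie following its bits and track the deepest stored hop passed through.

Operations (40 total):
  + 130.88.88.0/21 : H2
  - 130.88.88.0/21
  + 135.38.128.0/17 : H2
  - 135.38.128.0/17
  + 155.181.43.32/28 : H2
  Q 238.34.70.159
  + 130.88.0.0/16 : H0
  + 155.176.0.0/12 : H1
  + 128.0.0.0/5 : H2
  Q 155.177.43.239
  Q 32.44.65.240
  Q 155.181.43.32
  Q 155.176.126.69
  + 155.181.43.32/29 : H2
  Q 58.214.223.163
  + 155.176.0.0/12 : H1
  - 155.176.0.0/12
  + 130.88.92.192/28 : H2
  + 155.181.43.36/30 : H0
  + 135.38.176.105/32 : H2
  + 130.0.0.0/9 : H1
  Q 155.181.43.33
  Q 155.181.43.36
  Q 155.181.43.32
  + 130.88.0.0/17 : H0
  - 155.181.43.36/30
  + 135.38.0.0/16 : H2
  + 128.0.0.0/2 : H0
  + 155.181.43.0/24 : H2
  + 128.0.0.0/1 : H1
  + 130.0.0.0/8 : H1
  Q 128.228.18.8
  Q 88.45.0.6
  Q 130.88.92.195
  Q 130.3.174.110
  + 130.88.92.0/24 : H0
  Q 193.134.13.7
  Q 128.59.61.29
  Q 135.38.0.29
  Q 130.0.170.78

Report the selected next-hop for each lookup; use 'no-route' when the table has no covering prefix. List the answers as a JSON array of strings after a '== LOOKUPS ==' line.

Apply in order:
  + 130.88.88.0/21 (H2) depth=21
  - 130.88.88.0/21 clear@21
  + 135.38.128.0/17 (H2) depth=17
  - 135.38.128.0/17 clear@17
  + 155.181.43.32/28 (H2) depth=28
  ? 238.34.70.159  path d0:-→d1:-  best=no-route
  + 130.88.0.0/16 (H0) depth=16
  + 155.176.0.0/12 (H1) depth=12
  + 128.0.0.0/5 (H2) depth=5
  ? 155.177.43.239  path d0:-→d1:-→d2:-→d3:-→d4:-→d5:-→d6:-→d7:-→d8:-→d9:-→d10:-→d11:-→d12:H1→d13:-  best=H1
  ? 32.44.65.240  path d0:-  best=no-route
  ? 155.181.43.32  path d0:-→d1:-→d2:-→d3:-→d4:-→d5:-→d6:-→d7:-→d8:-→d9:-→d10:-→d11:-→d12:H1→d13:-→d14:-→d15:-→d16:-→d17:-→d18:-→d19:-→d20:-→d21:-→d22:-→d23:-→d24:-→d25:-→d26:-→d27:-→d28:H2  best=H2
  ? 155.176.126.69  path d0:-→d1:-→d2:-→d3:-→d4:-→d5:-→d6:-→d7:-→d8:-→d9:-→d10:-→d11:-→d12:H1→d13:-  best=H1
  + 155.181.43.32/29 (H2) depth=29
  ? 58.214.223.163  path d0:-  best=no-route
  + 155.176.0.0/12 (H1) depth=12
  - 155.176.0.0/12 clear@12
  + 130.88.92.192/28 (H2) depth=28
  + 155.181.43.36/30 (H0) depth=30
  + 135.38.176.105/32 (H2) depth=32
  + 130.0.0.0/9 (H1) depth=9
  ? 155.181.43.33  path d0:-→d1:-→d2:-→d3:-→d4:-→d5:-→d6:-→d7:-→d8:-→d9:-→d10:-→d11:-→d12:-→d13:-→d14:-→d15:-→d16:-→d17:-→d18:-→d19:-→d20:-→d21:-→d22:-→d23:-→d24:-→d25:-→d26:-→d27:-→d28:H2→d29:H2  best=H2
  ? 155.181.43.36  path d0:-→d1:-→d2:-→d3:-→d4:-→d5:-→d6:-→d7:-→d8:-→d9:-→d10:-→d11:-→d12:-→d13:-→d14:-→d15:-→d16:-→d17:-→d18:-→d19:-→d20:-→d21:-→d22:-→d23:-→d24:-→d25:-→d26:-→d27:-→d28:H2→d29:H2→d30:H0  best=H0
  ? 155.181.43.32  path d0:-→d1:-→d2:-→d3:-→d4:-→d5:-→d6:-→d7:-→d8:-→d9:-→d10:-→d11:-→d12:-→d13:-→d14:-→d15:-→d16:-→d17:-→d18:-→d19:-→d20:-→d21:-→d22:-→d23:-→d24:-→d25:-→d26:-→d27:-→d28:H2→d29:H2  best=H2
  + 130.88.0.0/17 (H0) depth=17
  - 155.181.43.36/30 clear@30
  + 135.38.0.0/16 (H2) depth=16
  + 128.0.0.0/2 (H0) depth=2
  + 155.181.43.0/24 (H2) depth=24
  + 128.0.0.0/1 (H1) depth=1
  + 130.0.0.0/8 (H1) depth=8
  ? 128.228.18.8  path d0:-→d1:H1→d2:H0→d3:-→d4:-→d5:H2→d6:-  best=H2
  ? 88.45.0.6  path d0:-  best=no-route
  ? 130.88.92.195  path d0:-→d1:H1→d2:H0→d3:-→d4:-→d5:H2→d6:-→d7:-→d8:H1→d9:H1→d10:-→d11:-→d12:-→d13:-→d14:-→d15:-→d16:H0→d17:H0→d18:-→d19:-→d20:-→d21:-→d22:-→d23:-→d24:-→d25:-→d26:-→d27:-→d28:H2  best=H2
  ? 130.3.174.110  path d0:-→d1:H1→d2:H0→d3:-→d4:-→d5:H2→d6:-→d7:-→d8:H1→d9:H1  best=H1
  + 130.88.92.0/24 (H0) depth=24
  ? 193.134.13.7  path d0:-→d1:H1  best=H1
  ? 128.59.61.29  path d0:-→d1:H1→d2:H0→d3:-→d4:-→d5:H2→d6:-  best=H2
  ? 135.38.0.29  path d0:-→d1:H1→d2:H0→d3:-→d4:-→d5:H2→d6:-→d7:-→d8:-→d9:-→d10:-→d11:-→d12:-→d13:-→d14:-→d15:-→d16:H2  best=H2
  ? 130.0.170.78  path d0:-→d1:H1→d2:H0→d3:-→d4:-→d5:H2→d6:-→d7:-→d8:H1→d9:H1  best=H1

== LOOKUPS ==
["no-route","H1","no-route","H2","H1","no-route","H2","H0","H2","H2","no-route","H2","H1","H1","H2","H2","H1"]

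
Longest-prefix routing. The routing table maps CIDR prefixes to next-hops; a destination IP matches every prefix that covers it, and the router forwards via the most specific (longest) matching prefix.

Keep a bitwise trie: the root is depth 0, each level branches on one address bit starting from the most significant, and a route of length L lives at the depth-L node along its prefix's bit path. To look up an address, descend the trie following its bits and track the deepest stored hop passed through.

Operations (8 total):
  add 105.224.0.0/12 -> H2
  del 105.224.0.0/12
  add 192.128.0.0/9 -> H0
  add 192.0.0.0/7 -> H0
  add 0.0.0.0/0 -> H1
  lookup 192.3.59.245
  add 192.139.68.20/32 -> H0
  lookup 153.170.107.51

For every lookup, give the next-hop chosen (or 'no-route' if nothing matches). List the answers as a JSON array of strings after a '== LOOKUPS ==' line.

Apply in order:
  add 105.224.0.0/12 -> H2 at depth 12
  - 105.224.0.0/12 clear@12
  add 192.128.0.0/9 -> H0 at depth 9
  add 192.0.0.0/7 -> H0 at depth 7
  add 0.0.0.0/0 -> H1 at depth 0
  Q 192.3.59.245: descend 11000000 ; hops seen [H1,H0] ; pick H0
  add 192.139.68.20/32 -> H0 at depth 32
  Q 153.170.107.51: descend 1 ; hops seen [H1] ; pick H1

== LOOKUPS ==
["H0","H1"]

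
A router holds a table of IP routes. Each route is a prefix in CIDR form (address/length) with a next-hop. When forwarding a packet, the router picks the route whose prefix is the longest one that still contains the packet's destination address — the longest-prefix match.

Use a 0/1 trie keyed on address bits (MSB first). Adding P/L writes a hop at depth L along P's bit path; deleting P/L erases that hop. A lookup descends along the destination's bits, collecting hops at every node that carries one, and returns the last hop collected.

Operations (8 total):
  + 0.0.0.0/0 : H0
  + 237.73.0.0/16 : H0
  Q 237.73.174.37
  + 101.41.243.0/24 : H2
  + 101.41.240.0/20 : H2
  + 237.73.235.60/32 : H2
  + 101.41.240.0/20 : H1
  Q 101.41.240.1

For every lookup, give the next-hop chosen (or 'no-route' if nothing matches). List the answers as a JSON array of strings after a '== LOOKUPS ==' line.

Trace:
  + 0.0.0.0/0 (H0) depth=0
  + 237.73.0.0/16 (H0) depth=16
  Q 237.73.174.37: descend 1110110101001001 ; hops seen [H0,H0] ; pick H0
  + 101.41.243.0/24 (H2) depth=24
  + 101.41.240.0/20 (H2) depth=20
  + 237.73.235.60/32 (H2) depth=32
  + 101.41.240.0/20 (H1) depth=20
  Q 101.41.240.1: descend 0110010100101001111100 ; hops seen [H0,H1] ; pick H1

== LOOKUPS ==
["H0","H1"]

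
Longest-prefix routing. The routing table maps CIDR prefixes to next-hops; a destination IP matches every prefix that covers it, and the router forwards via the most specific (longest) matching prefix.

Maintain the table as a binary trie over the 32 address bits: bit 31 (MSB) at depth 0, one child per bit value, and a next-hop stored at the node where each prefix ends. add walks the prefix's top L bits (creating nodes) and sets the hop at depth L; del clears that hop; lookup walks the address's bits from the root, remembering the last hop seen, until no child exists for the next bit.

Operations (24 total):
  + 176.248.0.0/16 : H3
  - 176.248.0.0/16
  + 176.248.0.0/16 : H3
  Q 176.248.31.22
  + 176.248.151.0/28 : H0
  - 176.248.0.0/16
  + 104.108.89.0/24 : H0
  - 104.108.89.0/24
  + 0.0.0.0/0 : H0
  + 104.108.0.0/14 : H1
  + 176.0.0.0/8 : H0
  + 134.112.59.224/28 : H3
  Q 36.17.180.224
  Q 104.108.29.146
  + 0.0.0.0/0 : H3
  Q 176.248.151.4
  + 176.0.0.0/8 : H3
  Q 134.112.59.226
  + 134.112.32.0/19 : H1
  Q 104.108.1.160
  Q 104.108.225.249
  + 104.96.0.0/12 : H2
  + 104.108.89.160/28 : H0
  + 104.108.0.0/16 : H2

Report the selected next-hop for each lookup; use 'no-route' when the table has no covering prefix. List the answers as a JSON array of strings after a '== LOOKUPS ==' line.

Trace:
  add 176.248.0.0/16 -> H3 at depth 16
  - 176.248.0.0/16 clear@16
  add 176.248.0.0/16 -> H3 at depth 16
  Q 176.248.31.22: descend 1011000011111000 ; hops seen [H3] ; pick H3
  add 176.248.151.0/28 -> H0 at depth 28
  - 176.248.0.0/16 clear@16
  add 104.108.89.0/24 -> H0 at depth 24
  - 104.108.89.0/24 clear@24
  add 0.0.0.0/0 -> H0 at depth 0
  add 104.108.0.0/14 -> H1 at depth 14
  add 176.0.0.0/8 -> H0 at depth 8
  add 134.112.59.224/28 -> H3 at depth 28
  Q 36.17.180.224: descend 0 ; hops seen [H0] ; pick H0
  Q 104.108.29.146: descend 01101000011011000 ; hops seen [H0,H1] ; pick H1
  add 0.0.0.0/0 -> H3 at depth 0
  Q 176.248.151.4: descend 1011000011111000100101110000 ; hops seen [H3,H0,H0] ; pick H0
  add 176.0.0.0/8 -> H3 at depth 8
  Q 134.112.59.226: descend 1000011001110000001110111110 ; hops seen [H3,H3] ; pick H3
  add 134.112.32.0/19 -> H1 at depth 19
  Q 104.108.1.160: descend 01101000011011000 ; hops seen [H3,H1] ; pick H1
  Q 104.108.225.249: descend 0110100001101100 ; hops seen [H3,H1] ; pick H1
  add 104.96.0.0/12 -> H2 at depth 12
  add 104.108.89.160/28 -> H0 at depth 28
  add 104.108.0.0/16 -> H2 at depth 16

== LOOKUPS ==
["H3","H0","H1","H0","H3","H1","H1"]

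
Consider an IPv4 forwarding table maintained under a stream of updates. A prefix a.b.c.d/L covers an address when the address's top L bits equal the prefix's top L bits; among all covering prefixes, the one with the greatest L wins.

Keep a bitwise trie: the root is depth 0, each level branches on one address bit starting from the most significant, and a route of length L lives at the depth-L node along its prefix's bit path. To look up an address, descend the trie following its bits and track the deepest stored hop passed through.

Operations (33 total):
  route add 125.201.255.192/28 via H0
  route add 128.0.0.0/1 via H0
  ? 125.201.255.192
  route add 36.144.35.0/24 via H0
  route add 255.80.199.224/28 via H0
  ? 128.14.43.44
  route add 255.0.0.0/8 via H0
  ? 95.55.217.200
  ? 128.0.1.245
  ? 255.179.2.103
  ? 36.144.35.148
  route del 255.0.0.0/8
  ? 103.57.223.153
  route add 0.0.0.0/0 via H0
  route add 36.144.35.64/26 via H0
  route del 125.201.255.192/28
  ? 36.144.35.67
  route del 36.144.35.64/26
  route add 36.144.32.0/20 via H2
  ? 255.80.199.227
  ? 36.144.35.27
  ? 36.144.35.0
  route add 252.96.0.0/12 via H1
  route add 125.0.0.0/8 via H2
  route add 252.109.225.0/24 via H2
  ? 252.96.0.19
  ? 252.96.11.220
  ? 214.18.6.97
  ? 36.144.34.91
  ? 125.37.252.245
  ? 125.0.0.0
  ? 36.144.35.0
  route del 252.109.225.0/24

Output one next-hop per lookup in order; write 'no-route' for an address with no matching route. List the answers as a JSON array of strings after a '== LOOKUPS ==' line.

Trace:
  add 125.201.255.192/28 -> H0 at depth 28
  add 128.0.0.0/1 -> H0 at depth 1
  lookup 125.201.255.192: bits 0111110111001001111111111100 walk d0:-→d1:-→d2:-→d3:-→d4:-→d5:-→d6:-→d7:-→d8:-→d9:-→d10:-→d11:-→d12:-→d13:-→d14:-→d15:-→d16:-→d17:-→d18:-→d19:-→d20:-→d21:-→d22:-→d23:-→d24:-→d25:-→d26:-→d27:-→d28:H0 -> H0
  add 36.144.35.0/24 -> H0 at depth 24
  add 255.80.199.224/28 -> H0 at depth 28
  lookup 128.14.43.44: bits 1 walk d0:-→d1:H0 -> H0
  add 255.0.0.0/8 -> H0 at depth 8
  lookup 95.55.217.200: bits 01 walk d0:-→d1:-→d2:- -> no-route
  lookup 128.0.1.245: bits 1 walk d0:-→d1:H0 -> H0
  lookup 255.179.2.103: bits 11111111 walk d0:-→d1:H0→d2:-→d3:-→d4:-→d5:-→d6:-→d7:-→d8:H0 -> H0
  lookup 36.144.35.148: bits 001001001001000000100011 walk d0:-→d1:-→d2:-→d3:-→d4:-→d5:-→d6:-→d7:-→d8:-→d9:-→d10:-→d11:-→d12:-→d13:-→d14:-→d15:-→d16:-→d17:-→d18:-→d19:-→d20:-→d21:-→d22:-→d23:-→d24:H0 -> H0
  del 255.0.0.0/8 (clear depth 8)
  lookup 103.57.223.153: bits 011 walk d0:-→d1:-→d2:-→d3:- -> no-route
  add 0.0.0.0/0 -> H0 at depth 0
  add 36.144.35.64/26 -> H0 at depth 26
  del 125.201.255.192/28 (clear depth 28)
  lookup 36.144.35.67: bits 00100100100100000010001101 walk d0:H0→d1:-→d2:-→d3:-→d4:-→d5:-→d6:-→d7:-→d8:-→d9:-→d10:-→d11:-→d12:-→d13:-→d14:-→d15:-→d16:-→d17:-→d18:-→d19:-→d20:-→d21:-→d22:-→d23:-→d24:H0→d25:-→d26:H0 -> H0
  del 36.144.35.64/26 (clear depth 26)
  add 36.144.32.0/20 -> H2 at depth 20
  lookup 255.80.199.227: bits 1111111101010000110001111110 walk d0:H0→d1:H0→d2:-→d3:-→d4:-→d5:-→d6:-→d7:-→d8:-→d9:-→d10:-→d11:-→d12:-→d13:-→d14:-→d15:-→d16:-→d17:-→d18:-→d19:-→d20:-→d21:-→d22:-→d23:-→d24:-→d25:-→d26:-→d27:-→d28:H0 -> H0
  lookup 36.144.35.27: bits 0010010010010000001000110 walk d0:H0→d1:-→d2:-→d3:-→d4:-→d5:-→d6:-→d7:-→d8:-→d9:-→d10:-→d11:-→d12:-→d13:-→d14:-→d15:-→d16:-→d17:-→d18:-→d19:-→d20:H2→d21:-→d22:-→d23:-→d24:H0→d25:- -> H0
  lookup 36.144.35.0: bits 0010010010010000001000110 walk d0:H0→d1:-→d2:-→d3:-→d4:-→d5:-→d6:-→d7:-→d8:-→d9:-→d10:-→d11:-→d12:-→d13:-→d14:-→d15:-→d16:-→d17:-→d18:-→d19:-→d20:H2→d21:-→d22:-→d23:-→d24:H0→d25:- -> H0
  add 252.96.0.0/12 -> H1 at depth 12
  add 125.0.0.0/8 -> H2 at depth 8
  add 252.109.225.0/24 -> H2 at depth 24
  lookup 252.96.0.19: bits 111111000110 walk d0:H0→d1:H0→d2:-→d3:-→d4:-→d5:-→d6:-→d7:-→d8:-→d9:-→d10:-→d11:-→d12:H1 -> H1
  lookup 252.96.11.220: bits 111111000110 walk d0:H0→d1:H0→d2:-→d3:-→d4:-→d5:-→d6:-→d7:-→d8:-→d9:-→d10:-→d11:-→d12:H1 -> H1
  lookup 214.18.6.97: bits 11 walk d0:H0→d1:H0→d2:- -> H0
  lookup 36.144.34.91: bits 00100100100100000010001 walk d0:H0→d1:-→d2:-→d3:-→d4:-→d5:-→d6:-→d7:-→d8:-→d9:-→d10:-→d11:-→d12:-→d13:-→d14:-→d15:-→d16:-→d17:-→d18:-→d19:-→d20:H2→d21:-→d22:-→d23:- -> H2
  lookup 125.37.252.245: bits 01111101 walk d0:H0→d1:-→d2:-→d3:-→d4:-→d5:-→d6:-→d7:-→d8:H2 -> H2
  lookup 125.0.0.0: bits 01111101 walk d0:H0→d1:-→d2:-→d3:-→d4:-→d5:-→d6:-→d7:-→d8:H2 -> H2
  lookup 36.144.35.0: bits 0010010010010000001000110 walk d0:H0→d1:-→d2:-→d3:-→d4:-→d5:-→d6:-→d7:-→d8:-→d9:-→d10:-→d11:-→d12:-→d13:-→d14:-→d15:-→d16:-→d17:-→d18:-→d19:-→d20:H2→d21:-→d22:-→d23:-→d24:H0→d25:- -> H0
  del 252.109.225.0/24 (clear depth 24)

== LOOKUPS ==
["H0","H0","no-route","H0","H0","H0","no-route","H0","H0","H0","H0","H1","H1","H0","H2","H2","H2","H0"]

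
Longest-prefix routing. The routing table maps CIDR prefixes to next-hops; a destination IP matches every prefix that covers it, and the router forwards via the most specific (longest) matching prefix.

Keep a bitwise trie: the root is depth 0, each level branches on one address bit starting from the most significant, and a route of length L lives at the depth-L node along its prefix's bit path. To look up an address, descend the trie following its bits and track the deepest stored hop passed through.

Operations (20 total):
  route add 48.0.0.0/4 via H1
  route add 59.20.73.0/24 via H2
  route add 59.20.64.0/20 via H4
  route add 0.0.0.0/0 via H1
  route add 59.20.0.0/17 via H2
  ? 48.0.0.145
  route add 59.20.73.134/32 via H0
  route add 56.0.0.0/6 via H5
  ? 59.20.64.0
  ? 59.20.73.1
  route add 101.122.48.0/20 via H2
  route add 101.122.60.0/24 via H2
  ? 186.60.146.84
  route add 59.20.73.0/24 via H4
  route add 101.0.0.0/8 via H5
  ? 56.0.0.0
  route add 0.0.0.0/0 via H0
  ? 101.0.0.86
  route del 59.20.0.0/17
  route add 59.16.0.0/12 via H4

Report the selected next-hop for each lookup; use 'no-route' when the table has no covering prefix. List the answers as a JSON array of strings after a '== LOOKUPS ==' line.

Process each operation:
  + 48.0.0.0/4 (H1) depth=4
  + 59.20.73.0/24 (H2) depth=24
  + 59.20.64.0/20 (H4) depth=20
  + 0.0.0.0/0 (H1) depth=0
  + 59.20.0.0/17 (H2) depth=17
  Q 48.0.0.145: descend 0011 ; hops seen [H1,H1] ; pick H1
  + 59.20.73.134/32 (H0) depth=32
  + 56.0.0.0/6 (H5) depth=6
  Q 59.20.64.0: descend 00111011000101000100 ; hops seen [H1,H1,H5,H2,H4] ; pick H4
  Q 59.20.73.1: descend 001110110001010001001001 ; hops seen [H1,H1,H5,H2,H4,H2] ; pick H2
  + 101.122.48.0/20 (H2) depth=20
  + 101.122.60.0/24 (H2) depth=24
  Q 186.60.146.84: descend ε ; hops seen [H1] ; pick H1
  + 59.20.73.0/24 (H4) depth=24
  + 101.0.0.0/8 (H5) depth=8
  Q 56.0.0.0: descend 001110 ; hops seen [H1,H1,H5] ; pick H5
  + 0.0.0.0/0 (H0) depth=0
  Q 101.0.0.86: descend 011001010 ; hops seen [H0,H5] ; pick H5
  del 59.20.0.0/17 (clear depth 17)
  + 59.16.0.0/12 (H4) depth=12

== LOOKUPS ==
["H1","H4","H2","H1","H5","H5"]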